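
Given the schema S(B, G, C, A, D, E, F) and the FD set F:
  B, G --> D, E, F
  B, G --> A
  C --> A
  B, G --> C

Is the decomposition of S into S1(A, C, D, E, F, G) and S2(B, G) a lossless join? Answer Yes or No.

S1 ∩ S2 = {G}; its closure under F is {G}.
Neither S1 nor S2 is contained in that closure, so the decomposition is lossy.

No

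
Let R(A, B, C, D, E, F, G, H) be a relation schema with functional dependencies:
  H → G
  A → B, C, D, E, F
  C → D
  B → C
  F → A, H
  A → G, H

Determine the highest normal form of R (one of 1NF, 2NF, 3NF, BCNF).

Candidate keys: {A}, {F}. Prime attributes: {A, F}.
H → G: {H}⁺ = {G, H}, which is not all of the attributes, so the left side is not a superkey — BCNF is violated.
H → G determines the non-prime attribute {G} from a non-superkey — 3NF is violated.
All keys have size 1, which rules out partial dependencies — 2NF is satisfied.

2NF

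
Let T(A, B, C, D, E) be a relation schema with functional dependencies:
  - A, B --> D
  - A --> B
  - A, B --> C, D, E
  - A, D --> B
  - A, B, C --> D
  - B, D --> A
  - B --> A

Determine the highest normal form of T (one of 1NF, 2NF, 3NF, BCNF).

Candidate keys: {A}, {B}. Prime attributes: {A, B}.
The left-hand side of every FD is a superkey, so BCNF is satisfied.

BCNF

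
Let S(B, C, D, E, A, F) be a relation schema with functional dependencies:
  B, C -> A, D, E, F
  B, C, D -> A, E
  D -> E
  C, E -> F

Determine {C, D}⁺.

{C, D, E, F}

Start with {C, D}.
D -> E applies; add {E} → now {C, D, E}.
C, E -> F applies; add {F} → now {C, D, E, F}.
No further FD applies.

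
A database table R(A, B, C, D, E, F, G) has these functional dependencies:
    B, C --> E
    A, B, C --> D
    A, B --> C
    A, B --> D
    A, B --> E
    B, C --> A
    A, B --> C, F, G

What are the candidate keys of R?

{B} never appears on the right of any FD, so every key must include it.
{A, B}⁺ = {A, B, C, D, E, F, G} — all of the relation — so {A, B} is a candidate key.
{B, C}⁺ = {A, B, C, D, E, F, G} — all of the relation — so {B, C} is a candidate key.
Any other superkey properly contains one of these, so there are no further candidate keys.

{A, B}, {B, C}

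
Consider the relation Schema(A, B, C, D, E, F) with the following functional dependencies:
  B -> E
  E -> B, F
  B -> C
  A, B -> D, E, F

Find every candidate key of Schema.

{A} never appears on the right of any FD, so every key must include it.
Closure of {A, B} is {A, B, C, D, E, F}, the whole schema; {A, B} is a candidate key.
Closure of {A, E} is {A, B, C, D, E, F}, the whole schema; {A, E} is a candidate key.
Any other superkey properly contains one of these, so there are no further candidate keys.

{A, B}, {A, E}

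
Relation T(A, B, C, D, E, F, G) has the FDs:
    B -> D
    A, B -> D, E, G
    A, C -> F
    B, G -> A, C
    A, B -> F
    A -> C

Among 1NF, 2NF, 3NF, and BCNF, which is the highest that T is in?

Candidate keys: {A, B}, {B, G}. Prime attributes: {A, B, G}.
B -> D: {B}⁺ = {B, D}, which is not all of the attributes, so the left side is not a superkey — BCNF is violated.
B -> D determines the non-prime attribute {D} from a non-superkey — 3NF is violated.
The proper key subset {A} of {A, B} determines non-prime {C, F}, so the relation is not even in 2NF.

1NF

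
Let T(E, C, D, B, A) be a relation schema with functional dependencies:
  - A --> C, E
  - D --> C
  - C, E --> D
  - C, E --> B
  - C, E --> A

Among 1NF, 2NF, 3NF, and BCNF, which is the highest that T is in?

Candidate keys: {A}, {C, E}, {D, E}. Prime attributes: {A, C, D, E}.
For D --> C we have {D}⁺ = {C, D}; {D} is not a superkey, so BCNF fails.
Since {C} ⊆ prime attributes and every other non-superkey FD also has a prime right side, the schema is in 3NF.

3NF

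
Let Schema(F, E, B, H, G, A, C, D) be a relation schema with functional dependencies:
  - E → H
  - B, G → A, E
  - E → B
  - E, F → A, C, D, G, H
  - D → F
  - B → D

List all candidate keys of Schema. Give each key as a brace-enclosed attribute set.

{B, G}, {E}

Closure of {E} is {A, B, C, D, E, F, G, H}, the whole schema; {E} is a candidate key.
Closure of {B, G} is {A, B, C, D, E, F, G, H}, the whole schema; {B, G} is a candidate key.
Any other superkey properly contains one of these, so there are no further candidate keys.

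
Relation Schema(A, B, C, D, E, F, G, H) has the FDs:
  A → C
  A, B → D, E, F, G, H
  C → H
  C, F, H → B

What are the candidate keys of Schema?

{A, B}, {A, F}

No FD produces {A}, so it must be in every candidate key.
{A, B}⁺ = {A, B, C, D, E, F, G, H} — all of the relation — so {A, B} is a candidate key.
{A, F}⁺ = {A, B, C, D, E, F, G, H} — all of the relation — so {A, F} is a candidate key.
Any other superkey properly contains one of these, so there are no further candidate keys.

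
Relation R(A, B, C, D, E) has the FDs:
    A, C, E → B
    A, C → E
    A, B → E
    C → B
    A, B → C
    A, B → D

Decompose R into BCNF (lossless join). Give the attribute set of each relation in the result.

{A, C, D, E}; {B, C}

Candidate keys of the original relation: {A, B}, {A, C}.
Within {A, B, C, D, E}: {C}⁺ ∩ {A, B, C, D, E} = {B, C}, not the whole set, so C → B violates BCNF; decompose into {B, C} and {A, C, D, E}.
{B, C} has no BCNF violation.
{A, C, D, E} has no BCNF violation.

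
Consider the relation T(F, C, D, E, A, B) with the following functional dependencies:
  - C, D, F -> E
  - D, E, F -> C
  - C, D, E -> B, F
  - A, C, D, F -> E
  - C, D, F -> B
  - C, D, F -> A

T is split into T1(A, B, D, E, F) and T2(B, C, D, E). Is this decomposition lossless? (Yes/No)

The shared attributes are {B, D, E} and {B, D, E}⁺ = {B, D, E}.
T1 ⊄ {B, D, E} and T2 ⊄ {B, D, E}, so the split is lossy.

No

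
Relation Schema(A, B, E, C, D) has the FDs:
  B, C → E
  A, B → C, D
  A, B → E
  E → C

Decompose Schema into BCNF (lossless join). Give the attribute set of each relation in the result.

Candidate key of the original relation: {A, B}.
{A, B, C, D, E}: {B, C} determines {B, C, E} here but is not a superkey — split on B, C → E, giving {B, C, E} and {A, B, C, D}.
{B, C, E}: {E} determines {C, E} here but is not a superkey — split on E → C, giving {C, E} and {B, E}.
{C, E} is in BCNF.
{B, E} is in BCNF.
{A, B, C, D} is in BCNF.

{A, B, C, D}; {B, E}; {C, E}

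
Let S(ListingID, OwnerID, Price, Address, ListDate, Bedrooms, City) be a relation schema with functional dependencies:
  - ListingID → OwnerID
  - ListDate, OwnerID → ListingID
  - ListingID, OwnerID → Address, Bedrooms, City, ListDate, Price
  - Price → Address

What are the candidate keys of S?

{ListDate, OwnerID}, {ListingID}

{ListingID}⁺ = {Address, Bedrooms, City, ListDate, ListingID, OwnerID, Price} — all of the relation — so {ListingID} is a candidate key.
{ListDate, OwnerID}⁺ = {Address, Bedrooms, City, ListDate, ListingID, OwnerID, Price} — all of the relation — so {ListDate, OwnerID} is a candidate key.
Any other superkey properly contains one of these, so there are no further candidate keys.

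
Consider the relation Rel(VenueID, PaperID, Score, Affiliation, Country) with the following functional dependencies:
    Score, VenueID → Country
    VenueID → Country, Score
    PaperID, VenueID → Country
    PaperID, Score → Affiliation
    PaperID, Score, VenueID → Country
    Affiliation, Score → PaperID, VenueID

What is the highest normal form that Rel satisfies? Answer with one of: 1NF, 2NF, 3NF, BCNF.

1NF

Candidate keys: {Affiliation, Score}, {Affiliation, VenueID}, {PaperID, Score}, {PaperID, VenueID}. Prime attributes: {Affiliation, PaperID, Score, VenueID}.
For Score, VenueID → Country we have {Score, VenueID}⁺ = {Country, Score, VenueID}; {Score, VenueID} is not a superkey, so BCNF fails.
Score, VenueID → Country determines the non-prime attribute {Country} from a non-superkey — 3NF is violated.
The proper key subset {VenueID} of {Affiliation, VenueID} determines non-prime {Country}, so the relation is not even in 2NF.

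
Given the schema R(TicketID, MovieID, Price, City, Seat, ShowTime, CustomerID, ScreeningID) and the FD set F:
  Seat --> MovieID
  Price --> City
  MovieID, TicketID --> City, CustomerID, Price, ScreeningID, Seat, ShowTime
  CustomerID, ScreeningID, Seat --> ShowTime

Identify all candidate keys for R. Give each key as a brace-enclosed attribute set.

{MovieID, TicketID}, {Seat, TicketID}

No FD produces {TicketID}, so it must be in every candidate key.
{MovieID, TicketID}⁺ = {City, CustomerID, MovieID, Price, ScreeningID, Seat, ShowTime, TicketID}, which is every attribute, so {MovieID, TicketID} is a candidate key.
{Seat, TicketID}⁺ = {City, CustomerID, MovieID, Price, ScreeningID, Seat, ShowTime, TicketID}, which is every attribute, so {Seat, TicketID} is a candidate key.
These are minimal and exhaustive — every other superkey contains one of them.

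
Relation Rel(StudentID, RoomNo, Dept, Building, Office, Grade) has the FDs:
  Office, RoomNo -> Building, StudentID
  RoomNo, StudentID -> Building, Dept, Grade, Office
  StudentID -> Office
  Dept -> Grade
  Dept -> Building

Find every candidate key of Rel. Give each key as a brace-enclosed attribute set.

{RoomNo} never appears on the right of any FD, so every key must include it.
{Office, RoomNo}⁺ = {Building, Dept, Grade, Office, RoomNo, StudentID} — all of the relation — so {Office, RoomNo} is a candidate key.
{RoomNo, StudentID}⁺ = {Building, Dept, Grade, Office, RoomNo, StudentID} — all of the relation — so {RoomNo, StudentID} is a candidate key.
No proper subset of any of these is a key, and no other minimal superkey exists.

{Office, RoomNo}, {RoomNo, StudentID}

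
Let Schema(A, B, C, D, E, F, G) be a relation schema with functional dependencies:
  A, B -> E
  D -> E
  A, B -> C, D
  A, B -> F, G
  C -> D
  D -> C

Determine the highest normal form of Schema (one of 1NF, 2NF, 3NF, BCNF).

2NF

Candidate key: {A, B}. Prime attributes: {A, B}.
For D -> E we have {D}⁺ = {C, D, E}; {D} is not a superkey, so BCNF fails.
D -> E has non-prime {E} on the right and a non-superkey on the left, so 3NF fails.
No non-prime attribute depends on a proper subset of any candidate key, so 2NF holds.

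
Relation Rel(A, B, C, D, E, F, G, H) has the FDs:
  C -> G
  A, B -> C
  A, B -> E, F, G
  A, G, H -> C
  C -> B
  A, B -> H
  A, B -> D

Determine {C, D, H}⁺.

{B, C, D, G, H}

Start with {C, D, H}.
C -> G applies; add {G} → now {C, D, G, H}.
C -> B applies; add {B} → now {B, C, D, G, H}.
No further FD applies.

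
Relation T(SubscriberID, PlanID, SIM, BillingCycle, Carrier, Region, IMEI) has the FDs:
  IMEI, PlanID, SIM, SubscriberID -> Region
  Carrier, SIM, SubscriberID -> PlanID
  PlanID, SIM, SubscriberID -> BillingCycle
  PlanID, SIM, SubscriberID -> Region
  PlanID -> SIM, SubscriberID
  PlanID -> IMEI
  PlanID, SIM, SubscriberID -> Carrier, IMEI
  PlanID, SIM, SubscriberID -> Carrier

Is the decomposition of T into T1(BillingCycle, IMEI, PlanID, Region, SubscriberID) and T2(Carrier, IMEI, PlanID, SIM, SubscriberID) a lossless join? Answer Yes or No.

The shared attributes are {IMEI, PlanID, SubscriberID} and {IMEI, PlanID, SubscriberID}⁺ = {BillingCycle, Carrier, IMEI, PlanID, Region, SIM, SubscriberID}.
T1 is contained in that closure, so T1 ∩ T2 -> T1 holds and the join is lossless.

Yes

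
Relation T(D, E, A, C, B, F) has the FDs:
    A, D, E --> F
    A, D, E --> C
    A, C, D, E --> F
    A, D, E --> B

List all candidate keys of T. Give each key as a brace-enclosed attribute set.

{A, D, E}

{A, D, E} never appear on the right of any FD, so every key must include all of them.
Closure of {A, D, E} is {A, B, C, D, E, F}, the whole schema; {A, D, E} is a candidate key.
Every other attribute set either contains this one or has a smaller closure.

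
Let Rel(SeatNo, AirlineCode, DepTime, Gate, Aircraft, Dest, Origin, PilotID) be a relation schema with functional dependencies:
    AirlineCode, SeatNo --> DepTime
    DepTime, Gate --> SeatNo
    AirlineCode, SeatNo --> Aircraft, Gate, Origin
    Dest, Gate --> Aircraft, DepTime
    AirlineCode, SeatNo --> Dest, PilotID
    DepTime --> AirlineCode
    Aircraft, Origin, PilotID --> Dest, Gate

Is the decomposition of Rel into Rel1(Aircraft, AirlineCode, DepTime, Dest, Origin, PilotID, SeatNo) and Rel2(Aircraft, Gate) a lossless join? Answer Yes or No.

Common attributes: {Aircraft}; their closure is {Aircraft}.
Neither Rel1 nor Rel2 is contained in that closure, so the decomposition is lossy.

No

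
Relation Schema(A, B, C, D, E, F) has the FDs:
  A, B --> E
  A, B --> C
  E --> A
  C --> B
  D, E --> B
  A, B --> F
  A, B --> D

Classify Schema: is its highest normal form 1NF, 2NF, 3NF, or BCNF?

3NF

Candidate keys: {A, B}, {A, C}, {B, E}, {C, E}, {D, E}. Prime attributes: {A, B, C, D, E}.
E --> A: {E}⁺ = {A, E}, which is not all of the attributes, so the left side is not a superkey — BCNF is violated.
Its right-hand attributes {A} are all prime, as are those of every other non-superkey FD — the relation is in 3NF.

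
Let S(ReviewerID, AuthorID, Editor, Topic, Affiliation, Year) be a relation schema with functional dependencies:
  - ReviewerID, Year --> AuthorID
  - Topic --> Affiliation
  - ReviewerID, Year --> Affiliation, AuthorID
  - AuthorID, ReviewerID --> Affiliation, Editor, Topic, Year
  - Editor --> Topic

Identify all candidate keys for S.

{ReviewerID} never appears on the right of any FD, so every key must include it.
{AuthorID, ReviewerID} is a candidate key since {AuthorID, ReviewerID}⁺ = {Affiliation, AuthorID, Editor, ReviewerID, Topic, Year} covers every attribute.
{ReviewerID, Year} is a candidate key since {ReviewerID, Year}⁺ = {Affiliation, AuthorID, Editor, ReviewerID, Topic, Year} covers every attribute.
Any other superkey properly contains one of these, so there are no further candidate keys.

{AuthorID, ReviewerID}, {ReviewerID, Year}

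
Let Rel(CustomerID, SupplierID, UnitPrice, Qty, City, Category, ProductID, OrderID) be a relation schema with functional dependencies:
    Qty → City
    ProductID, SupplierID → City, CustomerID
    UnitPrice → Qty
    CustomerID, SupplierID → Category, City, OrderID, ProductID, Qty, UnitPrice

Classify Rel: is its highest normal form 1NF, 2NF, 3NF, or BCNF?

2NF

Candidate keys: {CustomerID, SupplierID}, {ProductID, SupplierID}. Prime attributes: {CustomerID, ProductID, SupplierID}.
Qty → City breaks BCNF: {Qty}⁺ = {City, Qty}, so {Qty} is not a superkey.
Qty → City determines the non-prime attribute {City} from a non-superkey — 3NF is violated.
No non-prime attribute depends on a proper subset of any candidate key, so 2NF holds.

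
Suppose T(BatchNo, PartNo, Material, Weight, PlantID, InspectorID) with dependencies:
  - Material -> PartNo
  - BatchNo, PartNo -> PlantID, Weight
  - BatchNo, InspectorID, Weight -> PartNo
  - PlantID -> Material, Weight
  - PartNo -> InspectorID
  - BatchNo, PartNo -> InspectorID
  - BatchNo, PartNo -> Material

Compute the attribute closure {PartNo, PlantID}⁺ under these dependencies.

{InspectorID, Material, PartNo, PlantID, Weight}

Start with {PartNo, PlantID}.
PlantID -> Material, Weight applies; add {Material, Weight} → now {Material, PartNo, PlantID, Weight}.
PartNo -> InspectorID applies; add {InspectorID} → now {InspectorID, Material, PartNo, PlantID, Weight}.
No further FD applies.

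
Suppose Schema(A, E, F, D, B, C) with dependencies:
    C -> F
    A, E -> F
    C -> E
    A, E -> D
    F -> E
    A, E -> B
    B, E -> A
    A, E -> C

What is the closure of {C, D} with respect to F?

Start with {C, D}.
C -> F applies; add {F} → now {C, D, F}.
C -> E applies; add {E} → now {C, D, E, F}.
No further FD applies.

{C, D, E, F}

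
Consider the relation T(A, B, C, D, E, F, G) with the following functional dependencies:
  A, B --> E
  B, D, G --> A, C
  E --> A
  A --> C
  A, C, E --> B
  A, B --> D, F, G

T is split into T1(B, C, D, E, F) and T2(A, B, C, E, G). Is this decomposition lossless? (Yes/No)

The shared attributes are {B, C, E} and {B, C, E}⁺ = {A, B, C, D, E, F, G}.
T1 is contained in that closure, so T1 ∩ T2 --> T1 holds and the join is lossless.

Yes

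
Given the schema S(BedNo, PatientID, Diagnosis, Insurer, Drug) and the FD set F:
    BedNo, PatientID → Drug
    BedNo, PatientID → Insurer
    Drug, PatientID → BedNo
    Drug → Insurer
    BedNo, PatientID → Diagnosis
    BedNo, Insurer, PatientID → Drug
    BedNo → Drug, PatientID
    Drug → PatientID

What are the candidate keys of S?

{BedNo}, {Drug}

{BedNo}⁺ = {BedNo, Diagnosis, Drug, Insurer, PatientID}, which is every attribute, so {BedNo} is a candidate key.
{Drug}⁺ = {BedNo, Diagnosis, Drug, Insurer, PatientID}, which is every attribute, so {Drug} is a candidate key.
These are minimal and exhaustive — every other superkey contains one of them.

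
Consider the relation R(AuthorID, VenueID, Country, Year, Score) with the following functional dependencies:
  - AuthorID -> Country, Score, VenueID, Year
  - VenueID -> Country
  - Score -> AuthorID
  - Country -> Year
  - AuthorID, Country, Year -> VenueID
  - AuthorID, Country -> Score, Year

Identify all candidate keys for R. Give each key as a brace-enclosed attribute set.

{AuthorID}, {Score}

{AuthorID}⁺ = {AuthorID, Country, Score, VenueID, Year} — all of the relation — so {AuthorID} is a candidate key.
{Score}⁺ = {AuthorID, Country, Score, VenueID, Year} — all of the relation — so {Score} is a candidate key.
Any other superkey properly contains one of these, so there are no further candidate keys.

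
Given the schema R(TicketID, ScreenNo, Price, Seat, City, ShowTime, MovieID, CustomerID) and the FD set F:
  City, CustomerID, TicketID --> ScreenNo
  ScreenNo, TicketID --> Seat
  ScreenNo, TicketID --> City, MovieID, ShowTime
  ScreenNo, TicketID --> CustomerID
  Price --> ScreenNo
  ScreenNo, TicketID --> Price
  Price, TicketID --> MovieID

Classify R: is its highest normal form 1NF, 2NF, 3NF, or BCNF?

Candidate keys: {City, CustomerID, TicketID}, {Price, TicketID}, {ScreenNo, TicketID}. Prime attributes: {City, CustomerID, Price, ScreenNo, TicketID}.
For Price --> ScreenNo we have {Price}⁺ = {Price, ScreenNo}; {Price} is not a superkey, so BCNF fails.
Its right-hand attributes {ScreenNo} are all prime, as are those of every other non-superkey FD — the relation is in 3NF.

3NF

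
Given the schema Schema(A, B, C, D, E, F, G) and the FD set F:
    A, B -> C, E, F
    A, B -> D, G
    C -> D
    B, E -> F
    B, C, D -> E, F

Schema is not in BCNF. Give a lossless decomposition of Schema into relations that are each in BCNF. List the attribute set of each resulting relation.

Candidate key of the original relation: {A, B}.
Within {A, B, C, D, E, F, G}: {C}⁺ ∩ {A, B, C, D, E, F, G} = {C, D}, not the whole set, so C -> D violates BCNF; decompose into {C, D} and {A, B, C, E, F, G}.
{C, D} has no BCNF violation.
Within {A, B, C, E, F, G}: {B, E}⁺ ∩ {A, B, C, E, F, G} = {B, E, F}, not the whole set, so B, E -> F violates BCNF; decompose into {B, E, F} and {A, B, C, E, G}.
{B, E, F} has no BCNF violation.
Within {A, B, C, E, G}: {B, C}⁺ ∩ {A, B, C, E, G} = {B, C, E}, not the whole set, so B, C -> E violates BCNF; decompose into {B, C, E} and {A, B, C, G}.
{B, C, E} has no BCNF violation.
{A, B, C, G} has no BCNF violation.

{A, B, C, G}; {B, C, E}; {B, E, F}; {C, D}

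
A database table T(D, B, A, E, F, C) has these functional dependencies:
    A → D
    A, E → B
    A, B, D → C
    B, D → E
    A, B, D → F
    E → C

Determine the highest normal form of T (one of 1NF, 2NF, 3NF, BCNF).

1NF

Candidate keys: {A, B}, {A, E}. Prime attributes: {A, B, E}.
A → D breaks BCNF: {A}⁺ = {A, D}, so {A} is not a superkey.
A → D determines the non-prime attribute {D} from a non-superkey — 3NF is violated.
The proper key subset {A} of {A, B} determines non-prime {D}, so the relation is not even in 2NF.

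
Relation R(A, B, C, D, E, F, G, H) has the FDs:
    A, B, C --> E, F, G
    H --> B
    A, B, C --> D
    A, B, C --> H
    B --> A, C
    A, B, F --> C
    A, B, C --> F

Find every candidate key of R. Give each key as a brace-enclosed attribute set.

{B}⁺ = {A, B, C, D, E, F, G, H} — all of the relation — so {B} is a candidate key.
{H}⁺ = {A, B, C, D, E, F, G, H} — all of the relation — so {H} is a candidate key.
No proper subset of any of these is a key, and no other minimal superkey exists.

{B}, {H}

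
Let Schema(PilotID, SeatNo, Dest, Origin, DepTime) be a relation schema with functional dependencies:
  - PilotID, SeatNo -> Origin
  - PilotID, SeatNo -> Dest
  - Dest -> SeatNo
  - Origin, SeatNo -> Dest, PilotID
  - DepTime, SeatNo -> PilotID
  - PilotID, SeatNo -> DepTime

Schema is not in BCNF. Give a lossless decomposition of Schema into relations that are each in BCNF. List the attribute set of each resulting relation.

Candidate keys of the original relation: {DepTime, Dest}, {DepTime, SeatNo}, {Dest, Origin}, {Dest, PilotID}, {Origin, SeatNo}, {PilotID, SeatNo}.
In {DepTime, Dest, Origin, PilotID, SeatNo}, {Dest} is not a superkey ({Dest}⁺ restricted to this set is {Dest, SeatNo}), so split on Dest -> SeatNo into {Dest, SeatNo} and {DepTime, Dest, Origin, PilotID}.
{Dest, SeatNo}: every determinant is a superkey — BCNF.
{DepTime, Dest, Origin, PilotID}: every determinant is a superkey — BCNF.

{DepTime, Dest, Origin, PilotID}; {Dest, SeatNo}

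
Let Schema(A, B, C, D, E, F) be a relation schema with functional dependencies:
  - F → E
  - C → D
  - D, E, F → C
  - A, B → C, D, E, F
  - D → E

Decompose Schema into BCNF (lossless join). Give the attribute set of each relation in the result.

{A, B, C, F}; {C, D}; {E, F}

Candidate key of the original relation: {A, B}.
In {A, B, C, D, E, F}, {F} is not a superkey ({F}⁺ restricted to this set is {E, F}), so split on F → E into {E, F} and {A, B, C, D, F}.
{E, F} has no BCNF violation.
In {A, B, C, D, F}, {C} is not a superkey ({C}⁺ restricted to this set is {C, D}), so split on C → D into {C, D} and {A, B, C, F}.
{C, D} has no BCNF violation.
{A, B, C, F} has no BCNF violation.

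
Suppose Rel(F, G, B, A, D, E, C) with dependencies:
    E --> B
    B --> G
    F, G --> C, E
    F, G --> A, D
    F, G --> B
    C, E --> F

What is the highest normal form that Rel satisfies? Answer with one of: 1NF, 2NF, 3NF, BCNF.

3NF

Candidate keys: {B, F}, {C, E}, {E, F}, {F, G}. Prime attributes: {B, C, E, F, G}.
For E --> B we have {E}⁺ = {B, E, G}; {E} is not a superkey, so BCNF fails.
Since {B} ⊆ prime attributes and every other non-superkey FD also has a prime right side, the schema is in 3NF.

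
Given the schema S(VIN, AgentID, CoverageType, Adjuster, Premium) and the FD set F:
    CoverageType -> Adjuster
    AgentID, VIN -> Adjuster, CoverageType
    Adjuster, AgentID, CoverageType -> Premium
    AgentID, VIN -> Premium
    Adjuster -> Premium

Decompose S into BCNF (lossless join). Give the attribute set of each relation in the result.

{Adjuster, CoverageType}; {Adjuster, Premium}; {AgentID, CoverageType, VIN}

Candidate key of the original relation: {AgentID, VIN}.
In {Adjuster, AgentID, CoverageType, Premium, VIN}, {CoverageType} is not a superkey ({CoverageType}⁺ restricted to this set is {Adjuster, CoverageType, Premium}), so split on CoverageType -> Adjuster, Premium into {Adjuster, CoverageType, Premium} and {AgentID, CoverageType, VIN}.
In {Adjuster, CoverageType, Premium}, {Adjuster} is not a superkey ({Adjuster}⁺ restricted to this set is {Adjuster, Premium}), so split on Adjuster -> Premium into {Adjuster, Premium} and {Adjuster, CoverageType}.
{Adjuster, Premium} has no BCNF violation.
{Adjuster, CoverageType} has no BCNF violation.
{AgentID, CoverageType, VIN} has no BCNF violation.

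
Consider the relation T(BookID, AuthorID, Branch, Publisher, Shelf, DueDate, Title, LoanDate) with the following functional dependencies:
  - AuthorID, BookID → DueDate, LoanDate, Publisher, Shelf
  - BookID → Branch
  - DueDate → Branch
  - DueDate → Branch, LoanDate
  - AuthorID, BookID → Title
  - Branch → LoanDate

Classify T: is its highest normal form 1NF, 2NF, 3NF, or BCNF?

1NF

Candidate key: {AuthorID, BookID}. Prime attributes: {AuthorID, BookID}.
BookID → Branch breaks BCNF: {BookID}⁺ = {BookID, Branch, LoanDate}, so {BookID} is not a superkey.
BookID → Branch determines the non-prime attribute {Branch} from a non-superkey — 3NF is violated.
Since {BookID} ⊂ {AuthorID, BookID} and {BookID}⁺ ⊇ {Branch, LoanDate} with {Branch, LoanDate} non-prime, there is a partial dependency; 2NF fails.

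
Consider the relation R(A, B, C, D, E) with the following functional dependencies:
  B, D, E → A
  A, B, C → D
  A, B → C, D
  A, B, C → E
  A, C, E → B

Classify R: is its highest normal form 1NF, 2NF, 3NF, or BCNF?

BCNF

Candidate keys: {A, B}, {A, C, E}, {B, D, E}. Prime attributes: {A, B, C, D, E}.
Each dependency's left side is a superkey — BCNF holds.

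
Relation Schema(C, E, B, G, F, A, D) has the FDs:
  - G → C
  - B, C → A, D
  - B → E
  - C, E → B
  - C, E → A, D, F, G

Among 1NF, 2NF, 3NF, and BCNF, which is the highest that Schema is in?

3NF

Candidate keys: {B, C}, {B, G}, {C, E}, {E, G}. Prime attributes: {B, C, E, G}.
For G → C we have {G}⁺ = {C, G}; {G} is not a superkey, so BCNF fails.
Since {C} ⊆ prime attributes and every other non-superkey FD also has a prime right side, the schema is in 3NF.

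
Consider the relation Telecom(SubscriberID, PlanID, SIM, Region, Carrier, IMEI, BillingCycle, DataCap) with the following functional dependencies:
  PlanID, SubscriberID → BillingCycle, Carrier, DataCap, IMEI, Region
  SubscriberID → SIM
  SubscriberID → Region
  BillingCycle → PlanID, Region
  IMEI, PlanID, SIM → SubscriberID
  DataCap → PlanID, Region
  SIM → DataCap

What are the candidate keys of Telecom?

{SubscriberID}⁺ = {BillingCycle, Carrier, DataCap, IMEI, PlanID, Region, SIM, SubscriberID} — all of the relation — so {SubscriberID} is a candidate key.
{IMEI, SIM}⁺ = {BillingCycle, Carrier, DataCap, IMEI, PlanID, Region, SIM, SubscriberID} — all of the relation — so {IMEI, SIM} is a candidate key.
No proper subset of any of these is a key, and no other minimal superkey exists.

{IMEI, SIM}, {SubscriberID}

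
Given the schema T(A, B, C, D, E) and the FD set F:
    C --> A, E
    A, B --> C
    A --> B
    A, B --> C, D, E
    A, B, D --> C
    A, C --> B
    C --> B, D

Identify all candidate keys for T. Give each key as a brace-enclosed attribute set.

{A}⁺ = {A, B, C, D, E} — all of the relation — so {A} is a candidate key.
{C}⁺ = {A, B, C, D, E} — all of the relation — so {C} is a candidate key.
Any other superkey properly contains one of these, so there are no further candidate keys.

{A}, {C}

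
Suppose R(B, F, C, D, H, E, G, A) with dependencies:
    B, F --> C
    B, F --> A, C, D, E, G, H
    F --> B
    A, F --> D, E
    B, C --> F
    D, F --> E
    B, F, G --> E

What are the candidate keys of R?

{F}⁺ = {A, B, C, D, E, F, G, H} — all of the relation — so {F} is a candidate key.
{B, C}⁺ = {A, B, C, D, E, F, G, H} — all of the relation — so {B, C} is a candidate key.
These are minimal and exhaustive — every other superkey contains one of them.

{B, C}, {F}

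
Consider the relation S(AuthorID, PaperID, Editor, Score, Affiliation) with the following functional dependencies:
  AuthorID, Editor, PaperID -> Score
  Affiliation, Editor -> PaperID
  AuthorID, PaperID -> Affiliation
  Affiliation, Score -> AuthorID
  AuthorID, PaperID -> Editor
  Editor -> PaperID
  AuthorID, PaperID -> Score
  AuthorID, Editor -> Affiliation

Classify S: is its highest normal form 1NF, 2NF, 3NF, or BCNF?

3NF

Candidate keys: {Affiliation, Editor, Score}, {Affiliation, PaperID, Score}, {AuthorID, Editor}, {AuthorID, PaperID}. Prime attributes: {Affiliation, AuthorID, Editor, PaperID, Score}.
Affiliation, Editor -> PaperID: {Affiliation, Editor}⁺ = {Affiliation, Editor, PaperID}, which is not all of the attributes, so the left side is not a superkey — BCNF is violated.
Its right-hand attributes {PaperID} are all prime, as are those of every other non-superkey FD — the relation is in 3NF.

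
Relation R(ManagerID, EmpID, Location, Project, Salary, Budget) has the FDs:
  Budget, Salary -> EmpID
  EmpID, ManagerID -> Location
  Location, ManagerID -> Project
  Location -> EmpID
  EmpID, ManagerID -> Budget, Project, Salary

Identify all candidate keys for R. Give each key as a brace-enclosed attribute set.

Attributes never on any right-hand side: {ManagerID} — every candidate key must contain it.
{EmpID, ManagerID}⁺ = {Budget, EmpID, Location, ManagerID, Project, Salary} — all of the relation — so {EmpID, ManagerID} is a candidate key.
{Location, ManagerID}⁺ = {Budget, EmpID, Location, ManagerID, Project, Salary} — all of the relation — so {Location, ManagerID} is a candidate key.
{Budget, ManagerID, Salary}⁺ = {Budget, EmpID, Location, ManagerID, Project, Salary} — all of the relation — so {Budget, ManagerID, Salary} is a candidate key.
These are minimal and exhaustive — every other superkey contains one of them.

{Budget, ManagerID, Salary}, {EmpID, ManagerID}, {Location, ManagerID}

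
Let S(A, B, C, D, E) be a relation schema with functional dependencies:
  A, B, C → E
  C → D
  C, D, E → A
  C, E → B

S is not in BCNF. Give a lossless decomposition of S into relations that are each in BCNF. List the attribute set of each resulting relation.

Candidate keys of the original relation: {A, B, C}, {C, E}.
In {A, B, C, D, E}, {C} is not a superkey ({C}⁺ restricted to this set is {C, D}), so split on C → D into {C, D} and {A, B, C, E}.
{C, D}: every determinant is a superkey — BCNF.
{A, B, C, E}: every determinant is a superkey — BCNF.

{A, B, C, E}; {C, D}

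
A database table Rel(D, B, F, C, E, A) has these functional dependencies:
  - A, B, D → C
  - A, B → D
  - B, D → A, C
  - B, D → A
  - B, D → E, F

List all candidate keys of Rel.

{A, B}, {B, D}

No FD produces {B}, so it must be in every candidate key.
{A, B} is a candidate key since {A, B}⁺ = {A, B, C, D, E, F} covers every attribute.
{B, D} is a candidate key since {B, D}⁺ = {A, B, C, D, E, F} covers every attribute.
No proper subset of any of these is a key, and no other minimal superkey exists.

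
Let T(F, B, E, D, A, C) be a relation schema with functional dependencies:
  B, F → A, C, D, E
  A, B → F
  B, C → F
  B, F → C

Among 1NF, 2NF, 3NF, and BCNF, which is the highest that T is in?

BCNF

Candidate keys: {A, B}, {B, C}, {B, F}. Prime attributes: {A, B, C, F}.
Every FD has a superkey on the left, so the relation is in BCNF.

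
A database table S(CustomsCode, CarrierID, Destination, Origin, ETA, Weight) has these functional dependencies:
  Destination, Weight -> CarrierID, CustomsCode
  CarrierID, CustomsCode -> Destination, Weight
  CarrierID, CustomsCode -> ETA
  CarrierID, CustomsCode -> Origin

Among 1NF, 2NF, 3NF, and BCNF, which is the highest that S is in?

Candidate keys: {CarrierID, CustomsCode}, {Destination, Weight}. Prime attributes: {CarrierID, CustomsCode, Destination, Weight}.
Every FD has a superkey on the left, so the relation is in BCNF.

BCNF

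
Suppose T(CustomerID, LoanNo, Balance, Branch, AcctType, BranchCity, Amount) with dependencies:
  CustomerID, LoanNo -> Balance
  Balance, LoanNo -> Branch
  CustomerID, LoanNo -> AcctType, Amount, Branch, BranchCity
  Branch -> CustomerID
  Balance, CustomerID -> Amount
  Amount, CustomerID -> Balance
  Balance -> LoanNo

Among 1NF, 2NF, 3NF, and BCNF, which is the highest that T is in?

3NF

Candidate keys: {Amount, Branch}, {Amount, CustomerID}, {Balance}, {Branch, LoanNo}, {CustomerID, LoanNo}. Prime attributes: {Amount, Balance, Branch, CustomerID, LoanNo}.
Branch -> CustomerID: {Branch}⁺ = {Branch, CustomerID}, which is not all of the attributes, so the left side is not a superkey — BCNF is violated.
Since {CustomerID} ⊆ prime attributes and every other non-superkey FD also has a prime right side, the schema is in 3NF.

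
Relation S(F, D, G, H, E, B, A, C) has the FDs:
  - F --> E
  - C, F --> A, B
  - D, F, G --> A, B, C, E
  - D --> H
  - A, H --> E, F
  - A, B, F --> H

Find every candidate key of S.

No FD produces {D, G}, so they must be in every candidate key.
Closure of {A, D, G} is {A, B, C, D, E, F, G, H}, the whole schema; {A, D, G} is a candidate key.
Closure of {D, F, G} is {A, B, C, D, E, F, G, H}, the whole schema; {D, F, G} is a candidate key.
These are minimal and exhaustive — every other superkey contains one of them.

{A, D, G}, {D, F, G}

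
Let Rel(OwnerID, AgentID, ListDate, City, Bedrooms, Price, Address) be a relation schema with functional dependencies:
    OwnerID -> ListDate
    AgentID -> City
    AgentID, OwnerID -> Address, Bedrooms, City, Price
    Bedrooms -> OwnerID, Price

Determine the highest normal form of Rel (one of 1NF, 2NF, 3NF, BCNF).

Candidate keys: {AgentID, Bedrooms}, {AgentID, OwnerID}. Prime attributes: {AgentID, Bedrooms, OwnerID}.
OwnerID -> ListDate: {OwnerID}⁺ = {ListDate, OwnerID}, which is not all of the attributes, so the left side is not a superkey — BCNF is violated.
Because {ListDate} is non-prime and the left side of OwnerID -> ListDate is not a superkey, the relation is not in 3NF.
{AgentID} is a proper subset of the key {AgentID, Bedrooms}, and {AgentID}⁺ contains the non-prime attribute {City} — a partial dependency, so 2NF is violated.

1NF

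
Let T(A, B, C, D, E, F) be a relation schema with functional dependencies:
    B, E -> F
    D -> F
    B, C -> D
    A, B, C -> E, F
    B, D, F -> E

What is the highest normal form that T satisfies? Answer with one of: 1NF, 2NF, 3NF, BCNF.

1NF

Candidate key: {A, B, C}. Prime attributes: {A, B, C}.
B, E -> F breaks BCNF: {B, E}⁺ = {B, E, F}, so {B, E} is not a superkey.
Because {F} is non-prime and the left side of B, E -> F is not a superkey, the relation is not in 3NF.
{B, C} is a proper subset of the key {A, B, C}, and {B, C}⁺ contains the non-prime attributes {D, E, F} — a partial dependency, so 2NF is violated.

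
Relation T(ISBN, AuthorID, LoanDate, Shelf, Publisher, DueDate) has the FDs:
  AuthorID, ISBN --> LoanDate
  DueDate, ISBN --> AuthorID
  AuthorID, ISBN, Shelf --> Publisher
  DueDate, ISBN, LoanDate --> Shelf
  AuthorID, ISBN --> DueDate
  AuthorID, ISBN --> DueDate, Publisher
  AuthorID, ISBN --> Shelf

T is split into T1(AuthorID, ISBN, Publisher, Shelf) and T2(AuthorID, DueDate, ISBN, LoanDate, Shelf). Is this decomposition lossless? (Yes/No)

The shared attributes are {AuthorID, ISBN, Shelf} and {AuthorID, ISBN, Shelf}⁺ = {AuthorID, DueDate, ISBN, LoanDate, Publisher, Shelf}.
Since T1 ⊆ {AuthorID, DueDate, ISBN, LoanDate, Publisher, Shelf}, the intersection is a superkey of T1; the decomposition is lossless.

Yes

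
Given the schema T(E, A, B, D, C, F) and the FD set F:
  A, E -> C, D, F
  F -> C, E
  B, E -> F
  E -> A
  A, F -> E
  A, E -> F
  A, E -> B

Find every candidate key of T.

{E}, {F}

Closure of {E} is {A, B, C, D, E, F}, the whole schema; {E} is a candidate key.
Closure of {F} is {A, B, C, D, E, F}, the whole schema; {F} is a candidate key.
These are minimal and exhaustive — every other superkey contains one of them.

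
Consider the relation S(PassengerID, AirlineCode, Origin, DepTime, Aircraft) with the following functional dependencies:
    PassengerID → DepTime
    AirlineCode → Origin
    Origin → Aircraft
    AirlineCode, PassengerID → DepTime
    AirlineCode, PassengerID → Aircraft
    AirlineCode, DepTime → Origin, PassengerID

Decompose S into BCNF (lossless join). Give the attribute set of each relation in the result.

{Aircraft, Origin}; {AirlineCode, Origin}; {AirlineCode, PassengerID}; {DepTime, PassengerID}

Candidate keys of the original relation: {AirlineCode, DepTime}, {AirlineCode, PassengerID}.
Within {Aircraft, AirlineCode, DepTime, Origin, PassengerID}: {PassengerID}⁺ ∩ {Aircraft, AirlineCode, DepTime, Origin, PassengerID} = {DepTime, PassengerID}, not the whole set, so PassengerID → DepTime violates BCNF; decompose into {DepTime, PassengerID} and {Aircraft, AirlineCode, Origin, PassengerID}.
{DepTime, PassengerID} is in BCNF.
Within {Aircraft, AirlineCode, Origin, PassengerID}: {AirlineCode}⁺ ∩ {Aircraft, AirlineCode, Origin, PassengerID} = {Aircraft, AirlineCode, Origin}, not the whole set, so AirlineCode → Aircraft, Origin violates BCNF; decompose into {Aircraft, AirlineCode, Origin} and {AirlineCode, PassengerID}.
Within {Aircraft, AirlineCode, Origin}: {Origin}⁺ ∩ {Aircraft, AirlineCode, Origin} = {Aircraft, Origin}, not the whole set, so Origin → Aircraft violates BCNF; decompose into {Aircraft, Origin} and {AirlineCode, Origin}.
{Aircraft, Origin} is in BCNF.
{AirlineCode, Origin} is in BCNF.
{AirlineCode, PassengerID} is in BCNF.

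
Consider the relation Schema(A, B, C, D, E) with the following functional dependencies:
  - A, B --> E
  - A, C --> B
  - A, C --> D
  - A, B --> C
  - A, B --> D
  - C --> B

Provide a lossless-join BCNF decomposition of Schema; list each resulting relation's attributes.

{A, C, D, E}; {B, C}

Candidate keys of the original relation: {A, B}, {A, C}.
Within {A, B, C, D, E}: {C}⁺ ∩ {A, B, C, D, E} = {B, C}, not the whole set, so C --> B violates BCNF; decompose into {B, C} and {A, C, D, E}.
{B, C}: every determinant is a superkey — BCNF.
{A, C, D, E}: every determinant is a superkey — BCNF.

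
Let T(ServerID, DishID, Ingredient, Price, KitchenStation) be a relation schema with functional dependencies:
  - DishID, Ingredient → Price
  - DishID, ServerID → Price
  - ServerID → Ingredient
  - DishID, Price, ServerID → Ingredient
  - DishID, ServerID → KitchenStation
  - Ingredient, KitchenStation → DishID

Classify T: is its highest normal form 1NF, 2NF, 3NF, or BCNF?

1NF

Candidate keys: {DishID, ServerID}, {KitchenStation, ServerID}. Prime attributes: {DishID, KitchenStation, ServerID}.
DishID, Ingredient → Price: {DishID, Ingredient}⁺ = {DishID, Ingredient, Price}, which is not all of the attributes, so the left side is not a superkey — BCNF is violated.
DishID, Ingredient → Price determines the non-prime attribute {Price} from a non-superkey — 3NF is violated.
The proper key subset {ServerID} of {DishID, ServerID} determines non-prime {Ingredient}, so the relation is not even in 2NF.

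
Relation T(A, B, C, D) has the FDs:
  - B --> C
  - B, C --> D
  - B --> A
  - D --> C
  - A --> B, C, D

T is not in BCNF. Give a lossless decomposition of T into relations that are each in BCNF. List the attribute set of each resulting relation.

{A, B, D}; {C, D}

Candidate keys of the original relation: {A}, {B}.
{A, B, C, D}: {D} determines {C, D} here but is not a superkey — split on D --> C, giving {C, D} and {A, B, D}.
{C, D} has no BCNF violation.
{A, B, D} has no BCNF violation.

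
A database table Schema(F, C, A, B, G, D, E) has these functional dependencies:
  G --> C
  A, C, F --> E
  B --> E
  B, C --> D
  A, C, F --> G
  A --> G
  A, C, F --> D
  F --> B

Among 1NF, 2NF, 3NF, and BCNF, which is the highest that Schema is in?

Candidate key: {A, F}. Prime attributes: {A, F}.
For G --> C we have {G}⁺ = {C, G}; {G} is not a superkey, so BCNF fails.
G --> C determines the non-prime attribute {C} from a non-superkey — 3NF is violated.
Since {A} ⊂ {A, F} and {A}⁺ ⊇ {C, G} with {C, G} non-prime, there is a partial dependency; 2NF fails.

1NF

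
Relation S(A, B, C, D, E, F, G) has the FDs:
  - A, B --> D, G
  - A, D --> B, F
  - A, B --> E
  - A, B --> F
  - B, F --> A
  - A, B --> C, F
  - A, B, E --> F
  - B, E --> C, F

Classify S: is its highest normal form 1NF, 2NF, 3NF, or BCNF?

BCNF

Candidate keys: {A, B}, {A, D}, {B, E}, {B, F}. Prime attributes: {A, B, D, E, F}.
Each dependency's left side is a superkey — BCNF holds.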